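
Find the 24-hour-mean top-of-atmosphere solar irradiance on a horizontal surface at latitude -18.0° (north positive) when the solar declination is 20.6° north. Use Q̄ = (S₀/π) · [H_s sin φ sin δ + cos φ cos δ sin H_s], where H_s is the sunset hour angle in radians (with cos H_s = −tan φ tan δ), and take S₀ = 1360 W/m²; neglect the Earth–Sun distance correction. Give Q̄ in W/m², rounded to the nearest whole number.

−tan φ tan δ = −(-0.3249)(0.3759) = 0.1221; H_s = arccos(0.1221) = 82.99°. In radians, H_s = 1.4484.
H_s sin φ sin δ = 1.4484 × -0.3090 × 0.3518 = -0.1575.
cos φ cos δ sin H_s = 0.9511 × 0.9361 × 0.9925 = 0.8836.
Q̄ = (1360/π) × (-0.1575 + 0.8836) = 432.90 × 0.7261 = 314.33 W/m².

314 W/m²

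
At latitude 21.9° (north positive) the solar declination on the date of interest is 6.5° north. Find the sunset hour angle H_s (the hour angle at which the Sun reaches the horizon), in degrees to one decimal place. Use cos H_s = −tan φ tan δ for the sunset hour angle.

92.6°

−tan φ tan δ = −(0.4020)(0.1139) = -0.0458; H_s = arccos(-0.0458) = 92.63°.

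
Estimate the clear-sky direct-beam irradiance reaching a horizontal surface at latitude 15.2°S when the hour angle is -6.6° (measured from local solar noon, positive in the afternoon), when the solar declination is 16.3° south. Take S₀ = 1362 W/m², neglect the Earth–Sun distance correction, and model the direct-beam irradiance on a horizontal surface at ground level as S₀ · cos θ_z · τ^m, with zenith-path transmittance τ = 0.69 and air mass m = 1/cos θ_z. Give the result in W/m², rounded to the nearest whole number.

cos θ_z = sin φ sin δ + cos φ cos δ cos H = (-0.2622)(-0.2807) + (0.9650)(0.9598)(0.9934) = 0.9937.
Air mass m = 1/cos θ_z = 1/0.9937 = 1.006; τ^m = 0.69^1.006 = 0.6885.
Surface direct beam = 1362 × 0.9937 × 0.6885 = 931.83 W/m².

932 W/m²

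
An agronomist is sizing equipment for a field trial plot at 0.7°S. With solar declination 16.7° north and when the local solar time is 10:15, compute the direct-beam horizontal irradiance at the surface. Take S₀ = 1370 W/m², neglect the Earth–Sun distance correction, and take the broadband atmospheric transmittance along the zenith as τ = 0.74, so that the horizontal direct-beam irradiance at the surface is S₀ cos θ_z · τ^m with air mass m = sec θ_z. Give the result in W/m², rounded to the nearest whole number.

Hour angle H = 15° × (10.25 − 12) = -26.25°.
With φ = -0.7°, δ = 16.7°, H = -26.25°: sin φ sin δ = -0.0035, cos φ cos δ cos H = 0.8590, so cos θ_z = 0.8555.
Air mass m = 1/cos θ_z = 1/0.8555 = 1.169; τ^m = 0.74^1.169 = 0.7033.
Surface direct beam = 1370 × 0.8555 × 0.7033 = 824.29 W/m².

824 W/m²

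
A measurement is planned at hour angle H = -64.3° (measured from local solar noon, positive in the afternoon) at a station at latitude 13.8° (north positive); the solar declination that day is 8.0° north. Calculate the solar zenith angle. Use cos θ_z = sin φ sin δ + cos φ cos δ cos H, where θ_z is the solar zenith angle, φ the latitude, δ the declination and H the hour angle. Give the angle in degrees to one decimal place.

With φ = 13.8°, δ = 8.0°, H = -64.30°: sin φ sin δ = 0.0332, cos φ cos δ cos H = 0.4170, so cos θ_z = 0.4502.
θ_z = arccos(0.4502) = 63.24°.

63.2°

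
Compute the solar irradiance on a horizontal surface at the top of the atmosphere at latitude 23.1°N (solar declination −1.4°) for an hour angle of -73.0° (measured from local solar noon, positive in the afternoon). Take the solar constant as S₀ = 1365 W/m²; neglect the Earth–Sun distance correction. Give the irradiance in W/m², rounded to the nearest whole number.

354 W/m²

cos θ_z = sin φ sin δ + cos φ cos δ cos H = (0.3923)(-0.0244) + (0.9198)(0.9997)(0.2924) = 0.2593.
Top-of-atmosphere irradiance = S₀ cos θ_z = 1365 × 0.2593 = 353.94 W/m².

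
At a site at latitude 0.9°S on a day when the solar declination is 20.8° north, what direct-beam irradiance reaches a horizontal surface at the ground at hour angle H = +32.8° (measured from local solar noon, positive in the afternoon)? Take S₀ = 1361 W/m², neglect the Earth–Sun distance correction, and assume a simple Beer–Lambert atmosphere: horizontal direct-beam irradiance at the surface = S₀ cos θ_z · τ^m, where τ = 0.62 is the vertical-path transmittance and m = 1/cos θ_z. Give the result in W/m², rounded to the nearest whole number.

575 W/m²

cos θ_z = sin(-0.9°) sin(20.8°) + cos(-0.9°) cos(20.8°) cos(32.80°) = -0.0056 + 0.7857 = 0.7801.
Air mass m = 1/cos θ_z = 1/0.7801 = 1.282; τ^m = 0.62^1.282 = 0.5418.
Surface direct beam = 1361 × 0.7801 × 0.5418 = 575.24 W/m².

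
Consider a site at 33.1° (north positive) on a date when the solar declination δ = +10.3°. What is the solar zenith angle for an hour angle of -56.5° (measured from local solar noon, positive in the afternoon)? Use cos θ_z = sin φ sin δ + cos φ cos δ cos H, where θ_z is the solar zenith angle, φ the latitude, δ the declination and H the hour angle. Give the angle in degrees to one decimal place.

With φ = 33.1°, δ = 10.3°, H = -56.50°: sin φ sin δ = 0.0976, cos φ cos δ cos H = 0.4549, so cos θ_z = 0.5525.
θ_z = arccos(0.5525) = 56.46°.

56.5°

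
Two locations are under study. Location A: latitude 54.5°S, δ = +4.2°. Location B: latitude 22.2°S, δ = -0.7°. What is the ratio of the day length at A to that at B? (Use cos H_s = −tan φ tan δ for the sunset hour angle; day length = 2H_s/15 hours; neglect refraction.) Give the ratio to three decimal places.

A: H_s = arccos(−tan -54.5° · tan 4.2°) = 84.09°, so 2H_s/15 = 11.2120 h.
B: H_s = arccos(−tan -22.2° · tan -0.7°) = 90.29°, so 2H_s/15 = 12.0387 h.
Ratio A/B = 11.2120 / 12.0387 = 0.9313.

0.931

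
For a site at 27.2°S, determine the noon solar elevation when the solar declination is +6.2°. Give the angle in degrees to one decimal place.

56.6°

At local solar noon the hour angle is zero, so the elevation is 90° − |φ − δ| = 90° − |-27.2° − (6.2°)| = 90° − 33.4° = 56.6°.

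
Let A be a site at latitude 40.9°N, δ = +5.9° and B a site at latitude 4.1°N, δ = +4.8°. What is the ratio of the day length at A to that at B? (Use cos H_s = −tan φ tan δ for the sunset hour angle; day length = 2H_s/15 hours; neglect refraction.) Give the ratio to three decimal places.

A: H_s = arccos(−tan 40.9° · tan 5.9°) = 95.14°, so 2H_s/15 = 12.6853 h.
B: H_s = arccos(−tan 4.1° · tan 4.8°) = 90.34°, so 2H_s/15 = 12.0453 h.
Ratio A/B = 12.6853 / 12.0453 = 1.0531.

1.053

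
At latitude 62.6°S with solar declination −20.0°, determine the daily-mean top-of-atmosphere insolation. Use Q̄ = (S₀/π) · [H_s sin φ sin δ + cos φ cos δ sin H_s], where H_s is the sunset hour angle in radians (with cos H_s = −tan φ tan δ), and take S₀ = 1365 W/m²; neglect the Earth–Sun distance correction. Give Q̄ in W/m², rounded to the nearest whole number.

444 W/m²

The sunset hour angle satisfies cos H_s = −tan φ tan δ = -0.7022, giving H_s = 134.60°. In radians, H_s = 2.3492.
H_s sin φ sin δ = 2.3492 × -0.8878 × -0.3420 = 0.7133.
cos φ cos δ sin H_s = 0.4602 × 0.9397 × 0.7120 = 0.3079.
Q̄ = (1365/π) × (0.7133 + 0.3079) = 434.49 × 1.0212 = 443.70 W/m².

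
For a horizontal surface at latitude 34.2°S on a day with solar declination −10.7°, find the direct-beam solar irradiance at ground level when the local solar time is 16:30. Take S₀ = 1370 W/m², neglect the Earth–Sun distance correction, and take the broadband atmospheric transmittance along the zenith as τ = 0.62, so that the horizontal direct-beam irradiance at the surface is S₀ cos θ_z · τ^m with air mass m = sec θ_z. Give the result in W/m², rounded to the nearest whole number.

180 W/m²

Hour angle H = 15° × (16.5 − 12) = 67.50°.
With φ = -34.2°, δ = -10.7°, H = 67.50°: sin φ sin δ = 0.1044, cos φ cos δ cos H = 0.3110, so cos θ_z = 0.4154.
Air mass m = 1/cos θ_z = 1/0.4154 = 2.407; τ^m = 0.62^2.407 = 0.3164.
Surface direct beam = 1370 × 0.4154 × 0.3164 = 180.06 W/m².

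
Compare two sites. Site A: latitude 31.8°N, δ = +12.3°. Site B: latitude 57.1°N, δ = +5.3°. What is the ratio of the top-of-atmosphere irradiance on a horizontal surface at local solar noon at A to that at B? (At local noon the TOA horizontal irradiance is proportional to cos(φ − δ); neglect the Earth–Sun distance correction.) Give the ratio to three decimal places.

A: cos θ_z = cos(31.8° − (12.3°)) = 0.9426.
B: cos θ_z = cos(57.1° − (5.3°)) = 0.6184.
Ratio A/B = 0.9426 / 0.6184 = 1.5243.

1.524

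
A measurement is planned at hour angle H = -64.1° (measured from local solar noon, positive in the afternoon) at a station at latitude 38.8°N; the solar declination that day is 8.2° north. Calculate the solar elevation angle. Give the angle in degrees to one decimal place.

25.2°

cos θ_z = sin(38.8°) sin(8.2°) + cos(38.8°) cos(8.2°) cos(-64.10°) = 0.0894 + 0.3369 = 0.4263.
θ_z = arccos(0.4263) = 64.77°, so the elevation is 90° − 64.77° = 25.23°.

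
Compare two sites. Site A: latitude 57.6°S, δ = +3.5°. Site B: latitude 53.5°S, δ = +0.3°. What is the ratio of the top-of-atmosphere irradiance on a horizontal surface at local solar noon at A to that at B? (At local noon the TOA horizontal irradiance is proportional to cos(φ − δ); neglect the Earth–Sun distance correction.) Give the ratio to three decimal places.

A: cos θ_z = cos(-57.6° − (3.5°)) = 0.4833.
B: cos θ_z = cos(-53.5° − (0.3°)) = 0.5906.
Ratio A/B = 0.4833 / 0.5906 = 0.8183.

0.818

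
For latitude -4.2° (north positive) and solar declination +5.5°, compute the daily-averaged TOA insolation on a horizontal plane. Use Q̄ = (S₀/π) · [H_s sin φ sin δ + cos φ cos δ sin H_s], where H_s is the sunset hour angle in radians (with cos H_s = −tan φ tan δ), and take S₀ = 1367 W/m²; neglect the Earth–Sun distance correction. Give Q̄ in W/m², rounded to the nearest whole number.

−tan φ tan δ = −(-0.0734)(0.0963) = 0.0071; H_s = arccos(0.0071) = 89.59°. In radians, H_s = 1.5636.
H_s sin φ sin δ = 1.5636 × -0.0732 × 0.0958 = -0.0110.
cos φ cos δ sin H_s = 0.9973 × 0.9954 × 1.0000 = 0.9927.
Q̄ = (1367/π) × (-0.0110 + 0.9927) = 435.13 × 0.9817 = 427.17 W/m².

427 W/m²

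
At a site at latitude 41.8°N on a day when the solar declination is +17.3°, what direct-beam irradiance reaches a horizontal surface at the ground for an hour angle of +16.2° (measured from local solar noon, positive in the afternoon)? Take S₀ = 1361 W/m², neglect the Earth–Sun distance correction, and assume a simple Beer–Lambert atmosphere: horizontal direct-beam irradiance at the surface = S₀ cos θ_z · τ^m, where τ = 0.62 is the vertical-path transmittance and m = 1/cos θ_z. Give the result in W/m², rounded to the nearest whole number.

698 W/m²

With φ = 41.8°, δ = 17.3°, H = 16.20°: sin φ sin δ = 0.1982, cos φ cos δ cos H = 0.6835, so cos θ_z = 0.8817.
Air mass m = 1/cos θ_z = 1/0.8817 = 1.134; τ^m = 0.62^1.134 = 0.5815.
Surface direct beam = 1361 × 0.8817 × 0.5815 = 697.80 W/m².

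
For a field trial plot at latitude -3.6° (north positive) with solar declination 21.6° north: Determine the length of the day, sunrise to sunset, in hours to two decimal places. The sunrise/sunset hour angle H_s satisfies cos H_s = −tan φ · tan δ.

−tan φ tan δ = −(-0.0629)(0.3959) = 0.0249; H_s = arccos(0.0249) = 88.57°.
Day length = 2 H_s / 15° h⁻¹ = 177.14° / 15 = 11.809 h.

11.81 hours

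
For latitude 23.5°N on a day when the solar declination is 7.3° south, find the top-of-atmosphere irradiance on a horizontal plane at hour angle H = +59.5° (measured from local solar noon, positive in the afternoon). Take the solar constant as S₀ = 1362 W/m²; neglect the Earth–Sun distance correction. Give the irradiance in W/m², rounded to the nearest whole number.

560 W/m²

cos θ_z = sin φ sin δ + cos φ cos δ cos H = (0.3987)(-0.1271) + (0.9171)(0.9919)(0.5075) = 0.4110.
Top-of-atmosphere irradiance = S₀ cos θ_z = 1362 × 0.4110 = 559.78 W/m².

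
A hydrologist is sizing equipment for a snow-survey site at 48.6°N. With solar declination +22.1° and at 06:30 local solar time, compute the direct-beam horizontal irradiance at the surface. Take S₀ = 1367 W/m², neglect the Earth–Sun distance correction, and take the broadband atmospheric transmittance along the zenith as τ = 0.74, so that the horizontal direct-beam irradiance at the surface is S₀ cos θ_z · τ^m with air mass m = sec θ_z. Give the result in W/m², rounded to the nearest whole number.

Hour angle H = 15° × (6.5 − 12) = -82.50°.
cos θ_z = sin(48.6°) sin(22.1°) + cos(48.6°) cos(22.1°) cos(-82.50°) = 0.2822 + 0.0800 = 0.3622.
Air mass m = 1/cos θ_z = 1/0.3622 = 2.761; τ^m = 0.74^2.761 = 0.4355.
Surface direct beam = 1367 × 0.3622 × 0.4355 = 215.63 W/m².

216 W/m²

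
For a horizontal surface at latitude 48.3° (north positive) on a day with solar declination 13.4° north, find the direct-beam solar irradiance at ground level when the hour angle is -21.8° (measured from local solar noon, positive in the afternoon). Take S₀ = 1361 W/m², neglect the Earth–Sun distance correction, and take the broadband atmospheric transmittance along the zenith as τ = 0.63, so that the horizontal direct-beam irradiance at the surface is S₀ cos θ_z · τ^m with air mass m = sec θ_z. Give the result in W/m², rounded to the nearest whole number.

580 W/m²

With φ = 48.3°, δ = 13.4°, H = -21.80°: sin φ sin δ = 0.1730, cos φ cos δ cos H = 0.6008, so cos θ_z = 0.7738.
Air mass m = 1/cos θ_z = 1/0.7738 = 1.292; τ^m = 0.63^1.292 = 0.5505.
Surface direct beam = 1361 × 0.7738 × 0.5505 = 579.75 W/m².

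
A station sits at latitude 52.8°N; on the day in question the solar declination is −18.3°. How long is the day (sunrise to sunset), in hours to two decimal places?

8.56 hours

cos H_s = −tan(52.8°) · tan(-18.3°) = 0.4357, so H_s = arccos(0.4357) = 64.17°.
Day length = 2 H_s / 15° h⁻¹ = 128.34° / 15 = 8.556 h.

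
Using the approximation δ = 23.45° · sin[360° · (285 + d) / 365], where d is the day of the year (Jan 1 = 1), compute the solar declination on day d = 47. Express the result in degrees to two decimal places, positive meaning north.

360 × (285 + 47) / 365 = 327.452°; sin(327.452°) = -0.5380.
δ = 23.45 × -0.5380 = -12.616° ≈ -12.62°.

-12.62°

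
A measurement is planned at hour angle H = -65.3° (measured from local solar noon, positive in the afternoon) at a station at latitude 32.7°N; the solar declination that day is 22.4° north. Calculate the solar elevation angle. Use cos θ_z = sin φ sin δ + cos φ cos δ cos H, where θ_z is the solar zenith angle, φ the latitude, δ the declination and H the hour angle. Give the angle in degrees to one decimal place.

32.1°

cos θ_z = sin(32.7°) sin(22.4°) + cos(32.7°) cos(22.4°) cos(-65.30°) = 0.2059 + 0.3251 = 0.5310.
θ_z = arccos(0.5310) = 57.93°, so the elevation is 90° − 57.93° = 32.07°.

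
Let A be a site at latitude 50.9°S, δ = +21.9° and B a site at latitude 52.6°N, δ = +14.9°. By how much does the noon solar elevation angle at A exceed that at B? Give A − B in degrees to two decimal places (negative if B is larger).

A: 90° − |-50.9 − (21.9)| = 17.20°.
B: 90° − |52.6 − (14.9)| = 52.30°.
A − B = 17.20 − 52.30 = -35.10°.

-35.10°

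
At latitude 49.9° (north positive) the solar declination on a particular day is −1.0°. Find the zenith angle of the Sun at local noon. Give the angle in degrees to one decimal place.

At local solar noon the hour angle is zero, so the zenith angle is |φ − δ| = |49.9° − (-1.0°)| = 50.9°.

50.9°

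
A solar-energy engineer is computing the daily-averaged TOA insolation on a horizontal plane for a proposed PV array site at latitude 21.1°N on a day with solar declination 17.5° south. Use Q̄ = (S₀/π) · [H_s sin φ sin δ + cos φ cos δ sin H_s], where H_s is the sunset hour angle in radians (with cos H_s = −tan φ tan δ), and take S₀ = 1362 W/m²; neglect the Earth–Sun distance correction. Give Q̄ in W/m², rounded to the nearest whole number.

315 W/m²

The sunset hour angle satisfies cos H_s = −tan φ tan δ = 0.1217, giving H_s = 83.01°. In radians, H_s = 1.4488.
H_s sin φ sin δ = 1.4488 × 0.3600 × -0.3007 = -0.1568.
cos φ cos δ sin H_s = 0.9330 × 0.9537 × 0.9926 = 0.8832.
Q̄ = (1362/π) × (-0.1568 + 0.8832) = 433.54 × 0.7264 = 314.92 W/m².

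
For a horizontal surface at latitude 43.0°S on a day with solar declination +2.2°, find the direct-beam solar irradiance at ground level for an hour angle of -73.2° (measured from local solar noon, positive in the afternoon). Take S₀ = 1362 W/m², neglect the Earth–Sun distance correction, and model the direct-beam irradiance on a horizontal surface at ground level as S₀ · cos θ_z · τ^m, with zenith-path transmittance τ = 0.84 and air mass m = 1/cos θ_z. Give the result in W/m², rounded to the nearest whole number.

cos θ_z = sin(-43.0°) sin(2.2°) + cos(-43.0°) cos(2.2°) cos(-73.20°) = -0.0262 + 0.2112 = 0.1850.
Air mass m = 1/cos θ_z = 1/0.1850 = 5.405; τ^m = 0.84^5.405 = 0.3897.
Surface direct beam = 1362 × 0.1850 × 0.3897 = 98.19 W/m².

98 W/m²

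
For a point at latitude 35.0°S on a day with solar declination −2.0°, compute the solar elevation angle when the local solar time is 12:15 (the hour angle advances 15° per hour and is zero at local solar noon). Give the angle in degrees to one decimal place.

56.8°

Hour angle H = 15° × (12.25 − 12) = 3.75°.
With φ = -35.0°, δ = -2.0°, H = 3.75°: sin φ sin δ = 0.0200, cos φ cos δ cos H = 0.8169, so cos θ_z = 0.8369.
θ_z = arccos(0.8369) = 33.19°, so the elevation is 90° − 33.19° = 56.81°.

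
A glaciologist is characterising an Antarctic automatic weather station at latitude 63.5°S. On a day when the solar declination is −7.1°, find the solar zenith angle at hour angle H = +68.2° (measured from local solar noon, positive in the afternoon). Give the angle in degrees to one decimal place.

74.0°

With φ = -63.5°, δ = -7.1°, H = 68.20°: sin φ sin δ = 0.1106, cos φ cos δ cos H = 0.1644, so cos θ_z = 0.2750.
θ_z = arccos(0.2750) = 74.04°.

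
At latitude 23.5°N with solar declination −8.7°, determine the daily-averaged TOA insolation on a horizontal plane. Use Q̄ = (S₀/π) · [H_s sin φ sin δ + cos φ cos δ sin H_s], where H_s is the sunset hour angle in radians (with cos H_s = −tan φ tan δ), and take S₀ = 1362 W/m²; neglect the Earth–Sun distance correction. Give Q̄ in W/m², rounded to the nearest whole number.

−tan φ tan δ = −(0.4348)(-0.1530) = 0.0665; H_s = arccos(0.0665) = 86.19°. In radians, H_s = 1.5043.
H_s sin φ sin δ = 1.5043 × 0.3987 × -0.1513 = -0.0907.
cos φ cos δ sin H_s = 0.9171 × 0.9885 × 0.9978 = 0.9046.
Q̄ = (1362/π) × (-0.0907 + 0.9046) = 433.54 × 0.8139 = 352.86 W/m².

353 W/m²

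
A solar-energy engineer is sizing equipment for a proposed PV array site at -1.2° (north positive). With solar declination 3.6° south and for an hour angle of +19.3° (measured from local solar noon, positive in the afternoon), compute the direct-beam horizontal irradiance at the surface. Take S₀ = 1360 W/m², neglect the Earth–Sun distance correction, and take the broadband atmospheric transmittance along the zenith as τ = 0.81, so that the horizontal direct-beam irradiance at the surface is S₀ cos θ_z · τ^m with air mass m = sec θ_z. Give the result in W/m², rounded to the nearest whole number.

1026 W/m²

cos θ_z = sin φ sin δ + cos φ cos δ cos H = (-0.0209)(-0.0628) + (0.9998)(0.9980)(0.9438) = 0.9430.
Air mass m = 1/cos θ_z = 1/0.9430 = 1.060; τ^m = 0.81^1.060 = 0.7998.
Surface direct beam = 1360 × 0.9430 × 0.7998 = 1025.73 W/m².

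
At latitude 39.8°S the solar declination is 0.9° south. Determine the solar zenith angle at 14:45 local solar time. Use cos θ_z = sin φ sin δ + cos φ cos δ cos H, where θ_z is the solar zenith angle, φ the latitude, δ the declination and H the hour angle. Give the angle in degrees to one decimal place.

54.0°

Hour angle H = 15° × (14.75 − 12) = 41.25°.
cos θ_z = sin φ sin δ + cos φ cos δ cos H = (-0.6401)(-0.0157) + (0.7683)(0.9999)(0.7518) = 0.5876.
θ_z = arccos(0.5876) = 54.01°.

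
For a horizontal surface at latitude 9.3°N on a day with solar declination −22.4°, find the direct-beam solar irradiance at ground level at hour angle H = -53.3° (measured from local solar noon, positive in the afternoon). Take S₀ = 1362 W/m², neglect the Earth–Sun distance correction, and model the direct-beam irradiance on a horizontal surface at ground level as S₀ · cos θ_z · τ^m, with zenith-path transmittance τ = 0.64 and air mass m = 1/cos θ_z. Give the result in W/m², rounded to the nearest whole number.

cos θ_z = sin φ sin δ + cos φ cos δ cos H = (0.1616)(-0.3811) + (0.9869)(0.9245)(0.5976) = 0.4837.
Air mass m = 1/cos θ_z = 1/0.4837 = 2.067; τ^m = 0.64^2.067 = 0.3975.
Surface direct beam = 1362 × 0.4837 × 0.3975 = 261.87 W/m².

262 W/m²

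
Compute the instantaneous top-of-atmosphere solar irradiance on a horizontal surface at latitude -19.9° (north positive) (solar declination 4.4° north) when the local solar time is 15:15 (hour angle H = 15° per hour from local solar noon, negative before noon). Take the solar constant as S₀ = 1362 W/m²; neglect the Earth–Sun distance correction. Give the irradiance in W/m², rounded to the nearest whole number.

Hour angle H = 15° × (15.25 − 12) = 48.75°.
With φ = -19.9°, δ = 4.4°, H = 48.75°: sin φ sin δ = -0.0261, cos φ cos δ cos H = 0.6181, so cos θ_z = 0.5920.
Top-of-atmosphere irradiance = S₀ cos θ_z = 1362 × 0.5920 = 806.30 W/m².

806 W/m²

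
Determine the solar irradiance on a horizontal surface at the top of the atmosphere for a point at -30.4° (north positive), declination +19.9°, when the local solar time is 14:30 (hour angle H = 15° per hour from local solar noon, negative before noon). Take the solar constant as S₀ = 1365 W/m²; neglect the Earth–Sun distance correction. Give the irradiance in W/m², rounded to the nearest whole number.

643 W/m²

Hour angle H = 15° × (14.5 − 12) = 37.50°.
cos θ_z = sin(-30.4°) sin(19.9°) + cos(-30.4°) cos(19.9°) cos(37.50°) = -0.1722 + 0.6434 = 0.4712.
Top-of-atmosphere irradiance = S₀ cos θ_z = 1365 × 0.4712 = 643.19 W/m².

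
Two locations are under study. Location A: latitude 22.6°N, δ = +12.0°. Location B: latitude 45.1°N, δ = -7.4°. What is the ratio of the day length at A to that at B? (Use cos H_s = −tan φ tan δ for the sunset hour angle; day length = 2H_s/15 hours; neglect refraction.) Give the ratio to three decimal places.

1.152

A: H_s = arccos(−tan 22.6° · tan 12.0°) = 95.08°, so 2H_s/15 = 12.6773 h.
B: H_s = arccos(−tan 45.1° · tan -7.4°) = 82.51°, so 2H_s/15 = 11.0013 h.
Ratio A/B = 12.6773 / 11.0013 = 1.1523.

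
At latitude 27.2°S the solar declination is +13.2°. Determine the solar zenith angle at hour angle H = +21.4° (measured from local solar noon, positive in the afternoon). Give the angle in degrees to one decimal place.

With φ = -27.2°, δ = 13.2°, H = 21.40°: sin φ sin δ = -0.1044, cos φ cos δ cos H = 0.8062, so cos θ_z = 0.7018.
θ_z = arccos(0.7018) = 45.43°.

45.4°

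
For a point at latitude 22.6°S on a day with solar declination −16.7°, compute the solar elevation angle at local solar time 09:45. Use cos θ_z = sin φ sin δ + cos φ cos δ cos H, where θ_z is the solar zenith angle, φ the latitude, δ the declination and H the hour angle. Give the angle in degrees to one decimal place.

Hour angle H = 15° × (9.75 − 12) = -33.75°.
cos θ_z = sin(-22.6°) sin(-16.7°) + cos(-22.6°) cos(-16.7°) cos(-33.75°) = 0.1104 + 0.7352 = 0.8456.
θ_z = arccos(0.8456) = 32.26°, so the elevation is 90° − 32.26° = 57.74°.

57.7°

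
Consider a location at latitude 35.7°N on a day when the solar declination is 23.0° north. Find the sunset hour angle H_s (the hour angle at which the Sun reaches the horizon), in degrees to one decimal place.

107.8°

cos H_s = −tan(35.7°) · tan(23.0°) = -0.3050, so H_s = arccos(-0.3050) = 107.76°.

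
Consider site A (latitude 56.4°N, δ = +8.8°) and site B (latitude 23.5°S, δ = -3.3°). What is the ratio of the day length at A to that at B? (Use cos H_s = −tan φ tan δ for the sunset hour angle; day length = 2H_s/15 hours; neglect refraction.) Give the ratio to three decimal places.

1.132

A: H_s = arccos(−tan 56.4° · tan 8.8°) = 103.47°, so 2H_s/15 = 13.7960 h.
B: H_s = arccos(−tan -23.5° · tan -3.3°) = 91.44°, so 2H_s/15 = 12.1920 h.
Ratio A/B = 13.7960 / 12.1920 = 1.1316.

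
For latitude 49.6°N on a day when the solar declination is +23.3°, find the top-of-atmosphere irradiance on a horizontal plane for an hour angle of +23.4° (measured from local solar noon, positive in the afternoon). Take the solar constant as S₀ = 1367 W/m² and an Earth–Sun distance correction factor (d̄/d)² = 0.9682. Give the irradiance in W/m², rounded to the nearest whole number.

1122 W/m²

With φ = 49.6°, δ = 23.3°, H = 23.40°: sin φ sin δ = 0.3012, cos φ cos δ cos H = 0.5463, so cos θ_z = 0.8475.
Top-of-atmosphere irradiance = S₀ (d̄/d)² cos θ_z = 1367 × 0.9682 × 0.8475 = 1121.69 W/m².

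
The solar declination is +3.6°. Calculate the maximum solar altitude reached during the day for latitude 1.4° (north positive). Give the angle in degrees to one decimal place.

At local solar noon the hour angle is zero, so the elevation is 90° − |φ − δ| = 90° − |1.4° − (3.6°)| = 90° − 2.2° = 87.8°.

87.8°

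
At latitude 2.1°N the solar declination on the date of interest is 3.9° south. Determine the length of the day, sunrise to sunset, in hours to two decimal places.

cos H_s = −tan(2.1°) · tan(-3.9°) = 0.0025, so H_s = arccos(0.0025) = 89.86°.
Day length = 2 H_s / 15° h⁻¹ = 179.72° / 15 = 11.981 h.

11.98 hours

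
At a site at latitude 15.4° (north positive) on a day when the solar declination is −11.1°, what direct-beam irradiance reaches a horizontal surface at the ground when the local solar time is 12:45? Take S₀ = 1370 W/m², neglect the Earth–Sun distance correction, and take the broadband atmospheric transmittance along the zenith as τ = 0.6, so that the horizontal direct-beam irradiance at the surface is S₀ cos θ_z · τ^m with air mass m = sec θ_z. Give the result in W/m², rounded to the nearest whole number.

Hour angle H = 15° × (12.75 − 12) = 11.25°.
cos θ_z = sin(15.4°) sin(-11.1°) + cos(15.4°) cos(-11.1°) cos(11.25°) = -0.0511 + 0.9279 = 0.8768.
Air mass m = 1/cos θ_z = 1/0.8768 = 1.141; τ^m = 0.6^1.141 = 0.5583.
Surface direct beam = 1370 × 0.8768 × 0.5583 = 670.64 W/m².

671 W/m²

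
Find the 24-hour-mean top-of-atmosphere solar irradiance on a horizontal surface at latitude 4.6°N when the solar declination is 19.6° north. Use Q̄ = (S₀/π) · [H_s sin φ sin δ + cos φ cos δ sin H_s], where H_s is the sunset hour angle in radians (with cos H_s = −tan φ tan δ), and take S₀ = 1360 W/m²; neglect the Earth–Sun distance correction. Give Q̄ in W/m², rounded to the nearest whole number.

425 W/m²

−tan φ tan δ = −(0.0805)(0.3561) = -0.0287; H_s = arccos(-0.0287) = 91.64°. In radians, H_s = 1.5994.
H_s sin φ sin δ = 1.5994 × 0.0802 × 0.3355 = 0.0430.
cos φ cos δ sin H_s = 0.9968 × 0.9421 × 0.9996 = 0.9387.
Q̄ = (1360/π) × (0.0430 + 0.9387) = 432.90 × 0.9817 = 424.98 W/m².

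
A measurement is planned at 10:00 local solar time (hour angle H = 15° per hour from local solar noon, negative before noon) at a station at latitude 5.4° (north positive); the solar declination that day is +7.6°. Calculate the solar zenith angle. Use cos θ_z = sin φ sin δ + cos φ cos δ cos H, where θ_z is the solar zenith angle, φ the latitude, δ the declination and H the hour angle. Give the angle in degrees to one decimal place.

Hour angle H = 15° × (10 − 12) = -30.00°.
With φ = 5.4°, δ = 7.6°, H = -30.00°: sin φ sin δ = 0.0124, cos φ cos δ cos H = 0.8546, so cos θ_z = 0.8670.
θ_z = arccos(0.8670) = 29.89°.

29.9°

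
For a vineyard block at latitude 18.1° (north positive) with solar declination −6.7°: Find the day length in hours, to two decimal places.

−tan φ tan δ = −(0.3269)(-0.1175) = 0.0384; H_s = arccos(0.0384) = 87.80°.
Day length = 2 H_s / 15° h⁻¹ = 175.60° / 15 = 11.707 h.

11.71 hours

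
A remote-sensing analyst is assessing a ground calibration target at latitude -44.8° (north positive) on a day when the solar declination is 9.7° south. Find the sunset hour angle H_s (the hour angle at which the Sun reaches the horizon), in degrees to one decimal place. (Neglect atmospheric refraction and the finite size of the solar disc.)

99.8°

cos H_s = −tan(-44.8°) · tan(-9.7°) = -0.1697, so H_s = arccos(-0.1697) = 99.77°.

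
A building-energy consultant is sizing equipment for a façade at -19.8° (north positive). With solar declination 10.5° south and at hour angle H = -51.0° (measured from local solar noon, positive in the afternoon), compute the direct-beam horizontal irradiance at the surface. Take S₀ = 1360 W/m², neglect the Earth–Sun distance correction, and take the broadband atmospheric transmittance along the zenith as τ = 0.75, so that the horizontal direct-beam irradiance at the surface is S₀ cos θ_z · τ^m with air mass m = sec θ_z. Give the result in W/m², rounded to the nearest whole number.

560 W/m²

With φ = -19.8°, δ = -10.5°, H = -51.00°: sin φ sin δ = 0.0617, cos φ cos δ cos H = 0.5822, so cos θ_z = 0.6439.
Air mass m = 1/cos θ_z = 1/0.6439 = 1.553; τ^m = 0.75^1.553 = 0.6397.
Surface direct beam = 1360 × 0.6439 × 0.6397 = 560.19 W/m².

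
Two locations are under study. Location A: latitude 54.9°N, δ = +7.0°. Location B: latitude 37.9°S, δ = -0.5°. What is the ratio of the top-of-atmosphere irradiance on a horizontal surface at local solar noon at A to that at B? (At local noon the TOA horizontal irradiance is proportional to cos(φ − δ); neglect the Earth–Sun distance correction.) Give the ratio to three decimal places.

0.844

A: cos θ_z = cos(54.9° − (7.0°)) = 0.6704.
B: cos θ_z = cos(-37.9° − (-0.5°)) = 0.7944.
Ratio A/B = 0.6704 / 0.7944 = 0.8439.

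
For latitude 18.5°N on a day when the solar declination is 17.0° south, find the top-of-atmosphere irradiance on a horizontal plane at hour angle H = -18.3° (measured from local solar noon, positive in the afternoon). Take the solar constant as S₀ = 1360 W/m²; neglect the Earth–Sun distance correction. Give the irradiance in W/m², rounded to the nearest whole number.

1045 W/m²

With φ = 18.5°, δ = -17.0°, H = -18.30°: sin φ sin δ = -0.0928, cos φ cos δ cos H = 0.8610, so cos θ_z = 0.7682.
Top-of-atmosphere irradiance = S₀ cos θ_z = 1360 × 0.7682 = 1044.75 W/m².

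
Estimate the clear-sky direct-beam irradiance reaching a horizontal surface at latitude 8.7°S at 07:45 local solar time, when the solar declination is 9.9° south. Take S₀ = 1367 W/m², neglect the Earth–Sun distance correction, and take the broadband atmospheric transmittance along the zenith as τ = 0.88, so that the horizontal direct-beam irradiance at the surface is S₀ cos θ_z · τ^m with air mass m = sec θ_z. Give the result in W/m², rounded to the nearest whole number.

Hour angle H = 15° × (7.75 − 12) = -63.75°.
With φ = -8.7°, δ = -9.9°, H = -63.75°: sin φ sin δ = 0.0260, cos φ cos δ cos H = 0.4307, so cos θ_z = 0.4567.
Air mass m = 1/cos θ_z = 1/0.4567 = 2.190; τ^m = 0.88^2.190 = 0.7558.
Surface direct beam = 1367 × 0.4567 × 0.7558 = 471.85 W/m².

472 W/m²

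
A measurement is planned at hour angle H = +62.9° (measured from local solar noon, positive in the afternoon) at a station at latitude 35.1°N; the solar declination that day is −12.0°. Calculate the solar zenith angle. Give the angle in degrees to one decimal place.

cos θ_z = sin φ sin δ + cos φ cos δ cos H = (0.5750)(-0.2079) + (0.8181)(0.9781)(0.4555) = 0.2449.
θ_z = arccos(0.2449) = 75.82°.

75.8°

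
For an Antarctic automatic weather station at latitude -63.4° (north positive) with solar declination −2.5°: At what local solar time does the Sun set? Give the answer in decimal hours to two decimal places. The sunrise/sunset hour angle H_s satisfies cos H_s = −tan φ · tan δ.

18.33 h

cos H_s = −tan(-63.4°) · tan(-2.5°) = -0.0872, so H_s = arccos(-0.0872) = 95.00°.
Sunset is at 12 + H_s/15 = 12 + 6.333 = 18.333 h local solar time.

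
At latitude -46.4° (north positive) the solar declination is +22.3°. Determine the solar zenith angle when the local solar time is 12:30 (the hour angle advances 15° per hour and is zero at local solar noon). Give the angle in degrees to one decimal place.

Hour angle H = 15° × (12.5 − 12) = 7.50°.
cos θ_z = sin(-46.4°) sin(22.3°) + cos(-46.4°) cos(22.3°) cos(7.50°) = -0.2748 + 0.6326 = 0.3578.
θ_z = arccos(0.3578) = 69.03°.

69.0°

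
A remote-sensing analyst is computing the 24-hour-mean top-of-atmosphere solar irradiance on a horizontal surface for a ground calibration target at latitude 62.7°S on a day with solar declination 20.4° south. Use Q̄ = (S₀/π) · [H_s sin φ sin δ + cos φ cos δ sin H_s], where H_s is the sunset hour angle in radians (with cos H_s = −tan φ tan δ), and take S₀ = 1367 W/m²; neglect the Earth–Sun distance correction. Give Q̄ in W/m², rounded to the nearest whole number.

−tan φ tan δ = −(-1.9375)(-0.3719) = -0.7206; H_s = arccos(-0.7206) = 136.10°. In radians, H_s = 2.3754.
H_s sin φ sin δ = 2.3754 × -0.8886 × -0.3486 = 0.7358.
cos φ cos δ sin H_s = 0.4586 × 0.9373 × 0.6934 = 0.2981.
Q̄ = (1367/π) × (0.7358 + 0.2981) = 435.13 × 1.0339 = 449.88 W/m².

450 W/m²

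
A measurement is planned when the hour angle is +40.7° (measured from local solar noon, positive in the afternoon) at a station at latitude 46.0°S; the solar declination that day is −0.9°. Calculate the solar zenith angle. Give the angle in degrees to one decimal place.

57.5°

cos θ_z = sin(-46.0°) sin(-0.9°) + cos(-46.0°) cos(-0.9°) cos(40.70°) = 0.0113 + 0.5266 = 0.5379.
θ_z = arccos(0.5379) = 57.46°.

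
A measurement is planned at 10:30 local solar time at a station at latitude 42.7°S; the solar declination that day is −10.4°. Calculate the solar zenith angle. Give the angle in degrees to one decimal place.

Hour angle H = 15° × (10.5 − 12) = -22.50°.
cos θ_z = sin(-42.7°) sin(-10.4°) + cos(-42.7°) cos(-10.4°) cos(-22.50°) = 0.1224 + 0.6678 = 0.7902.
θ_z = arccos(0.7902) = 37.80°.

37.8°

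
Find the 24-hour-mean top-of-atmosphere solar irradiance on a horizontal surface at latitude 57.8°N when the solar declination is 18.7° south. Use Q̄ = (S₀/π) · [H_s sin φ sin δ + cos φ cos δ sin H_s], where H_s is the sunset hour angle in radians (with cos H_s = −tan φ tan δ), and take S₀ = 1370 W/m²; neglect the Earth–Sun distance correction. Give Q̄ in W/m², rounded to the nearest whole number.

67 W/m²

cos H_s = −tan(57.8°) · tan(-18.7°) = 0.5375, so H_s = arccos(0.5375) = 57.49°. In radians, H_s = 1.0034.
H_s sin φ sin δ = 1.0034 × 0.8462 × -0.3206 = -0.2722.
cos φ cos δ sin H_s = 0.5329 × 0.9472 × 0.8433 = 0.4257.
Q̄ = (1370/π) × (-0.2722 + 0.4257) = 436.08 × 0.1535 = 66.94 W/m².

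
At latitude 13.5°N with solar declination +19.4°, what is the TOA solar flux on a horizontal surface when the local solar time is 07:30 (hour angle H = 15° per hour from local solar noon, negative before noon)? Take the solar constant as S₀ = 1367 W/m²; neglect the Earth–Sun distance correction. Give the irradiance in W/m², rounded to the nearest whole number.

586 W/m²

Hour angle H = 15° × (7.5 − 12) = -67.50°.
With φ = 13.5°, δ = 19.4°, H = -67.50°: sin φ sin δ = 0.0775, cos φ cos δ cos H = 0.3510, so cos θ_z = 0.4285.
Top-of-atmosphere irradiance = S₀ cos θ_z = 1367 × 0.4285 = 585.76 W/m².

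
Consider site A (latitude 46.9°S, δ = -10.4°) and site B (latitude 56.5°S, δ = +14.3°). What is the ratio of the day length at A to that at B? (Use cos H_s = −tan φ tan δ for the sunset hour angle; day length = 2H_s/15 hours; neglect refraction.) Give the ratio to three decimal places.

1.504

A: H_s = arccos(−tan -46.9° · tan -10.4°) = 101.31°, so 2H_s/15 = 13.5080 h.
B: H_s = arccos(−tan -56.5° · tan 14.3°) = 67.35°, so 2H_s/15 = 8.9800 h.
Ratio A/B = 13.5080 / 8.9800 = 1.5042.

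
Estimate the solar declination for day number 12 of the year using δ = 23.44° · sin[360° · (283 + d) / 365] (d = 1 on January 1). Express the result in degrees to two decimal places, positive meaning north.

360 × (283 + 12) / 365 = 290.959°; sin(290.959°) = -0.9338.
δ = 23.44 × -0.9338 = -21.888° ≈ -21.89°.

-21.89°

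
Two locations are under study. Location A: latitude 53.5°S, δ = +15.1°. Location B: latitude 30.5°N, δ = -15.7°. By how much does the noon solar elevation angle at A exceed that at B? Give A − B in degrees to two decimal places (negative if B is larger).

A: 90° − |-53.5 − (15.1)| = 21.40°.
B: 90° − |30.5 − (-15.7)| = 43.80°.
A − B = 21.40 − 43.80 = -22.40°.

-22.40°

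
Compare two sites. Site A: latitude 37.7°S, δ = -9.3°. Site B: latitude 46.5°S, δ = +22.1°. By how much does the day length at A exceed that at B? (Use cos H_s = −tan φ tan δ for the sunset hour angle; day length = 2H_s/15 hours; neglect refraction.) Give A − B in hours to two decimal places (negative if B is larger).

A: H_s = arccos(−tan -37.7° · tan -9.3°) = 97.27°, so 2H_s/15 = 12.9693 h.
B: H_s = arccos(−tan -46.5° · tan 22.1°) = 64.67°, so 2H_s/15 = 8.6227 h.
A − B = 12.9693 − 8.6227 = 4.3466 h.

+4.35 h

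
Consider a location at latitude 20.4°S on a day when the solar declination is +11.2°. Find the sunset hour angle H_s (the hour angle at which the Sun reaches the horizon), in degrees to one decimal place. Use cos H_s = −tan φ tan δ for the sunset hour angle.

85.8°

The sunset hour angle satisfies cos H_s = −tan φ tan δ = 0.0736, giving H_s = 85.78°.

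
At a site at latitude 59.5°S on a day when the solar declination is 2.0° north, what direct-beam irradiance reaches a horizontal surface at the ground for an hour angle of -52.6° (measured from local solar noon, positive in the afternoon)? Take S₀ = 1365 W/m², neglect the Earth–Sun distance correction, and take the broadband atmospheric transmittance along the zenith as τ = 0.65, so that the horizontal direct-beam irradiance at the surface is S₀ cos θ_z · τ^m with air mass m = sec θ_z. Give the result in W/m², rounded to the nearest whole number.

81 W/m²

With φ = -59.5°, δ = 2.0°, H = -52.60°: sin φ sin δ = -0.0301, cos φ cos δ cos H = 0.3081, so cos θ_z = 0.2780.
Air mass m = 1/cos θ_z = 1/0.2780 = 3.597; τ^m = 0.65^3.597 = 0.2123.
Surface direct beam = 1365 × 0.2780 × 0.2123 = 80.56 W/m².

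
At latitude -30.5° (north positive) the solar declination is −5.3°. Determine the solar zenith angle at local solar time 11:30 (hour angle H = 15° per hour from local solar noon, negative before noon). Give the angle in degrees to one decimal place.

26.2°

Hour angle H = 15° × (11.5 − 12) = -7.50°.
cos θ_z = sin(-30.5°) sin(-5.3°) + cos(-30.5°) cos(-5.3°) cos(-7.50°) = 0.0469 + 0.8506 = 0.8975.
θ_z = arccos(0.8975) = 26.17°.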